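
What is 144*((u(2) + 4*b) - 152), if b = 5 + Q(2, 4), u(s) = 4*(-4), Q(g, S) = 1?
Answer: -20736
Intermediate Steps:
u(s) = -16
b = 6 (b = 5 + 1 = 6)
144*((u(2) + 4*b) - 152) = 144*((-16 + 4*6) - 152) = 144*((-16 + 24) - 152) = 144*(8 - 152) = 144*(-144) = -20736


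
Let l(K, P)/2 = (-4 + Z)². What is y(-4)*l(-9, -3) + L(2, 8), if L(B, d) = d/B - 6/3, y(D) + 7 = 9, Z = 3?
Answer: 6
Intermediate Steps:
y(D) = 2 (y(D) = -7 + 9 = 2)
l(K, P) = 2 (l(K, P) = 2*(-4 + 3)² = 2*(-1)² = 2*1 = 2)
L(B, d) = -2 + d/B (L(B, d) = d/B - 6*⅓ = d/B - 2 = -2 + d/B)
y(-4)*l(-9, -3) + L(2, 8) = 2*2 + (-2 + 8/2) = 4 + (-2 + 8*(½)) = 4 + (-2 + 4) = 4 + 2 = 6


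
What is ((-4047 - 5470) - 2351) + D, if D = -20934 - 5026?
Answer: -37828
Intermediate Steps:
D = -25960
((-4047 - 5470) - 2351) + D = ((-4047 - 5470) - 2351) - 25960 = (-9517 - 2351) - 25960 = -11868 - 25960 = -37828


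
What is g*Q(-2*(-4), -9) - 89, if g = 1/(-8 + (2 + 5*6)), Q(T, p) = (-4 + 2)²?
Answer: -533/6 ≈ -88.833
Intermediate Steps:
Q(T, p) = 4 (Q(T, p) = (-2)² = 4)
g = 1/24 (g = 1/(-8 + (2 + 30)) = 1/(-8 + 32) = 1/24 ≈ 0.041667)
g*Q(-2*(-4), -9) - 89 = (1/24)*4 - 89 = ⅙ - 89 = -533/6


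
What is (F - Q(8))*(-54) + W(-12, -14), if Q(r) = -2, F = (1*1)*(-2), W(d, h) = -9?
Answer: -9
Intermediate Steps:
F = -2 (F = 1*(-2) = -2)
(F - Q(8))*(-54) + W(-12, -14) = (-2 - 1*(-2))*(-54) - 9 = (-2 + 2)*(-54) - 9 = 0*(-54) - 9 = 0 - 9 = -9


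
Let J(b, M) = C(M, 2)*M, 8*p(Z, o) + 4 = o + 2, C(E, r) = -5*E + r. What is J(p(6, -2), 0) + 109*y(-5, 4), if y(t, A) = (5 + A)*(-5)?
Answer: -4905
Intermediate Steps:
C(E, r) = r - 5*E
y(t, A) = -25 - 5*A
p(Z, o) = -1/4 + o/8 (p(Z, o) = -1/2 + (o + 2)/8 = -1/2 + (2 + o)/8 = -1/2 + (1/4 + o/8) = -1/4 + o/8)
J(b, M) = M*(2 - 5*M) (J(b, M) = (2 - 5*M)*M = M*(2 - 5*M))
J(p(6, -2), 0) + 109*y(-5, 4) = 0*(2 - 5*0) + 109*(-25 - 5*4) = 0*(2 + 0) + 109*(-25 - 20) = 0*2 + 109*(-45) = 0 - 4905 = -4905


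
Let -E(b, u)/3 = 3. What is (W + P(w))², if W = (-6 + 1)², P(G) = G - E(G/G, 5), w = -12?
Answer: 484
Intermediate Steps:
E(b, u) = -9 (E(b, u) = -3*3 = -9)
P(G) = 9 + G (P(G) = G - 1*(-9) = G + 9 = 9 + G)
W = 25 (W = (-5)² = 25)
(W + P(w))² = (25 + (9 - 12))² = (25 - 3)² = 22² = 484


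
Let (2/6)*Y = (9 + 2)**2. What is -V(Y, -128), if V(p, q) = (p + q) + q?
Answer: -107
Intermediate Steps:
Y = 363 (Y = 3*(9 + 2)**2 = 3*11**2 = 3*121 = 363)
V(p, q) = p + 2*q
-V(Y, -128) = -(363 + 2*(-128)) = -(363 - 256) = -1*107 = -107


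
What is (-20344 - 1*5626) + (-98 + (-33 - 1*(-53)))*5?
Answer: -26360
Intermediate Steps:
(-20344 - 1*5626) + (-98 + (-33 - 1*(-53)))*5 = (-20344 - 5626) + (-98 + (-33 + 53))*5 = -25970 + (-98 + 20)*5 = -25970 - 78*5 = -25970 - 390 = -26360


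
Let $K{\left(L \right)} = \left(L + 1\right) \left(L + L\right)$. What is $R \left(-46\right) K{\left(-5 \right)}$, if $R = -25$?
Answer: $46000$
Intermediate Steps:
$K{\left(L \right)} = 2 L \left(1 + L\right)$ ($K{\left(L \right)} = \left(1 + L\right) 2 L = 2 L \left(1 + L\right)$)
$R \left(-46\right) K{\left(-5 \right)} = \left(-25\right) \left(-46\right) 2 \left(-5\right) \left(1 - 5\right) = 1150 \cdot 2 \left(-5\right) \left(-4\right) = 1150 \cdot 40 = 46000$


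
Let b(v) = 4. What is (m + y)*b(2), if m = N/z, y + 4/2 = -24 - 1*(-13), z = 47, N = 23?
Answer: -2352/47 ≈ -50.043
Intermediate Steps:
y = -13 (y = -2 + (-24 - 1*(-13)) = -2 + (-24 + 13) = -2 - 11 = -13)
m = 23/47 ≈ 0.48936
(m + y)*b(2) = (23/47 - 13)*4 = -588/47*4 = -2352/47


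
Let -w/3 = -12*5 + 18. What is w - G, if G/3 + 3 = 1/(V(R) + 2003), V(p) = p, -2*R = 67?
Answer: 177253/1313 ≈ 135.00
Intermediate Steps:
R = -67/2 (R = -1/2*67 = -67/2 ≈ -33.500)
w = 126 (w = -3*(-12*5 + 18) = -3*(-60 + 18) = -3*(-42) = 126)
G = -11815/1313 (G = -9 + 3/(-67/2 + 2003) = -9 + 3/(3939/2) = -9 + 3*(2/3939) = -9 + 2/1313 = -11815/1313 ≈ -8.9985)
w - G = 126 - 1*(-11815/1313) = 126 + 11815/1313 = 177253/1313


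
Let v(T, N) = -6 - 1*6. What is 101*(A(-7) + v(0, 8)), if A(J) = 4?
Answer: -808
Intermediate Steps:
v(T, N) = -12 (v(T, N) = -6 - 6 = -12)
101*(A(-7) + v(0, 8)) = 101*(4 - 12) = 101*(-8) = -808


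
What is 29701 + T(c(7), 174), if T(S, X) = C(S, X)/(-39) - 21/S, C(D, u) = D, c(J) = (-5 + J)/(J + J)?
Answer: 8068241/273 ≈ 29554.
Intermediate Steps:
c(J) = (-5 + J)/(2*J) (c(J) = (-5 + J)/((2*J)) = (-5 + J)*(1/(2*J)) = (-5 + J)/(2*J))
T(S, X) = -21/S - S/39 (T(S, X) = S/(-39) - 21/S = S*(-1/39) - 21/S = -S/39 - 21/S = -21/S - S/39)
29701 + T(c(7), 174) = 29701 + (-21*14/(-5 + 7) - (-5 + 7)/(78*7)) = 29701 + (-21/((½)*(⅐)*2) - 2/(78*7)) = 29701 + (-21/⅐ - 1/39*⅐) = 29701 + (-21*7 - 1/273) = 29701 + (-147 - 1/273) = 29701 - 40132/273 = 8068241/273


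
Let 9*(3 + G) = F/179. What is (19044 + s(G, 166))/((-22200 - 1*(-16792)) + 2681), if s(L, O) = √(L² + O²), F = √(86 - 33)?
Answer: -2116/303 - √(71516665476 + (4833 - √53)²)/4393197 ≈ -7.0444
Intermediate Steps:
F = √53 ≈ 7.2801
G = -3 + √53/1611 (G = -3 + (√53/179)/9 = -3 + √53/1611 ≈ -2.9955)
(19044 + s(G, 166))/((-22200 - 1*(-16792)) + 2681) = (19044 + √((-3 + √53/1611)² + 166²))/((-22200 - 1*(-16792)) + 2681) = (19044 + √((-3 + √53/1611)² + 27556))/((-22200 + 16792) + 2681) = (19044 + √(27556 + (-3 + √53/1611)²))/(-5408 + 2681) = (19044 + √(27556 + (-3 + √53/1611)²))/(-2727) = (19044 + √(27556 + (-3 + √53/1611)²))*(-1/2727) = -2116/303 - √(27556 + (-3 + √53/1611)²)/2727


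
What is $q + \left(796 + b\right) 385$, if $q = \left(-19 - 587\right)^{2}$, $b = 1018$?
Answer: $1065626$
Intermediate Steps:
$q = 367236$ ($q = \left(-606\right)^{2} = 367236$)
$q + \left(796 + b\right) 385 = 367236 + \left(796 + 1018\right) 385 = 367236 + 1814 \cdot 385 = 367236 + 698390 = 1065626$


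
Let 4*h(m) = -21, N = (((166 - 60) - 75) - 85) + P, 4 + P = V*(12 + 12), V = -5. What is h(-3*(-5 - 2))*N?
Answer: 1869/2 ≈ 934.50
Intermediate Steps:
P = -124 (P = -4 - 5*(12 + 12) = -4 - 5*24 = -4 - 120 = -124)
N = -178 (N = (((166 - 60) - 75) - 85) - 124 = ((106 - 75) - 85) - 124 = (31 - 85) - 124 = -54 - 124 = -178)
h(m) = -21/4 (h(m) = (¼)*(-21) = -21/4)
h(-3*(-5 - 2))*N = -21/4*(-178) = 1869/2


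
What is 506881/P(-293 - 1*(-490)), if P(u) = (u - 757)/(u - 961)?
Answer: 96814271/140 ≈ 6.9153e+5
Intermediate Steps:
P(u) = (-757 + u)/(-961 + u)
506881/P(-293 - 1*(-490)) = 506881/(((-757 + (-293 - 1*(-490)))/(-961 + (-293 - 1*(-490))))) = 506881/(((-757 + (-293 + 490))/(-961 + (-293 + 490)))) = 506881/(((-757 + 197)/(-961 + 197))) = 506881/((-560/(-764))) = 506881/((-1/764*(-560))) = 506881/(140/191) = 506881*(191/140) = 96814271/140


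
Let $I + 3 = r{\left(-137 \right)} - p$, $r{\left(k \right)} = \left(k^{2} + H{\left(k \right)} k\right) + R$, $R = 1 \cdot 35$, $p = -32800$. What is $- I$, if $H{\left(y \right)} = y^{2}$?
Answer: $2519752$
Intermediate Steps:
$R = 35$
$r{\left(k \right)} = 35 + k^{2} + k^{3}$ ($r{\left(k \right)} = \left(k^{2} + k^{2} k\right) + 35 = \left(k^{2} + k^{3}\right) + 35 = 35 + k^{2} + k^{3}$)
$I = -2519752$ ($I = -3 + \left(\left(35 + \left(-137\right)^{2} + \left(-137\right)^{3}\right) - -32800\right) = -3 + \left(\left(35 + 18769 - 2571353\right) + 32800\right) = -3 + \left(-2552549 + 32800\right) = -3 - 2519749 = -2519752$)
$- I = \left(-1\right) \left(-2519752\right) = 2519752$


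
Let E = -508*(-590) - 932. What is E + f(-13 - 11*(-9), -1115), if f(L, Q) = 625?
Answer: 299413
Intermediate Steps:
E = 298788 (E = 299720 - 932 = 298788)
E + f(-13 - 11*(-9), -1115) = 298788 + 625 = 299413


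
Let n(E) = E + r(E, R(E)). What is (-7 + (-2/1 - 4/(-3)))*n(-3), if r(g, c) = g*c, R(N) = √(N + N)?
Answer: 23 + 23*I*√6 ≈ 23.0 + 56.338*I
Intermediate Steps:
R(N) = √2*√N (R(N) = √(2*N) = √2*√N)
r(g, c) = c*g
n(E) = E + √2*E^(3/2) (n(E) = E + (√2*√E)*E = E + √2*E^(3/2))
(-7 + (-2/1 - 4/(-3)))*n(-3) = (-7 + (-2/1 - 4/(-3)))*(-3 + √2*(-3)^(3/2)) = (-7 + (-2*1 - 4*(-⅓)))*(-3 + √2*(-3*I*√3)) = (-7 + (-2 + 4/3))*(-3 - 3*I*√6) = (-7 - ⅔)*(-3 - 3*I*√6) = -23*(-3 - 3*I*√6)/3 = 23 + 23*I*√6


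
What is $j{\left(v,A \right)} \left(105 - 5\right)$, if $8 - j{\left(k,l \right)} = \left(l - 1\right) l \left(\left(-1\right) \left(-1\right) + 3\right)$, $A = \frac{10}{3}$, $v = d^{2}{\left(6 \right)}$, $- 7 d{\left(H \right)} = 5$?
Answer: $- \frac{20800}{9} \approx -2311.1$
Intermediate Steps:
$d{\left(H \right)} = - \frac{5}{7}$ ($d{\left(H \right)} = \left(- \frac{1}{7}\right) 5 = - \frac{5}{7}$)
$v = \frac{25}{49}$ ($v = \left(- \frac{5}{7}\right)^{2} = \frac{25}{49} \approx 0.5102$)
$A = \frac{10}{3}$ ($A = 10 \cdot \frac{1}{3} = \frac{10}{3} \approx 3.3333$)
$j{\left(k,l \right)} = 8 - 4 l \left(-1 + l\right)$ ($j{\left(k,l \right)} = 8 - \left(l - 1\right) l \left(\left(-1\right) \left(-1\right) + 3\right) = 8 - \left(-1 + l\right) l \left(1 + 3\right) = 8 - l \left(-1 + l\right) 4 = 8 - 4 l \left(-1 + l\right)$)
$j{\left(v,A \right)} \left(105 - 5\right) = \left(8 - 4 \left(\frac{10}{3}\right)^{2} + 4 \cdot \frac{10}{3}\right) \left(105 - 5\right) = \left(8 - \frac{400}{9} + \frac{40}{3}\right) 100 = \left(- \frac{208}{9}\right) 100 = - \frac{20800}{9}$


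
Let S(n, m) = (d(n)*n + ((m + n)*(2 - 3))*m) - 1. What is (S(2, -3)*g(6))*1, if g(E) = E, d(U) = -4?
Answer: -72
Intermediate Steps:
S(n, m) = -1 - 4*n + m*(-m - n) (S(n, m) = (-4*n + ((m + n)*(2 - 3))*m) - 1 = (-4*n + ((m + n)*(-1))*m) - 1 = (-4*n + (-m - n)*m) - 1 = (-4*n + m*(-m - n)) - 1 = -1 - 4*n + m*(-m - n))
(S(2, -3)*g(6))*1 = ((-1 - 1*(-3)² - 4*2 - 1*(-3)*2)*6)*1 = ((-1 - 1*9 - 8 + 6)*6)*1 = ((-1 - 9 - 8 + 6)*6)*1 = -12*6*1 = -72*1 = -72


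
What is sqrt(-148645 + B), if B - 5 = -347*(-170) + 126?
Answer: 2*I*sqrt(22381) ≈ 299.21*I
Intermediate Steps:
B = 59121 (B = 5 + (-347*(-170) + 126) = 5 + (58990 + 126) = 5 + 59116 = 59121)
sqrt(-148645 + B) = sqrt(-148645 + 59121) = sqrt(-89524) = 2*I*sqrt(22381)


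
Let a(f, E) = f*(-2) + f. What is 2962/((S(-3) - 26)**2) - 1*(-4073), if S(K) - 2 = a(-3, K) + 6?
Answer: 919387/225 ≈ 4086.2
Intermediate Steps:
a(f, E) = -f (a(f, E) = -2*f + f = -f)
S(K) = 11 (S(K) = 2 + (-1*(-3) + 6) = 2 + (3 + 6) = 2 + 9 = 11)
2962/((S(-3) - 26)**2) - 1*(-4073) = 2962/((11 - 26)**2) - 1*(-4073) = 2962/((-15)**2) + 4073 = 2962/225 + 4073 = 919387/225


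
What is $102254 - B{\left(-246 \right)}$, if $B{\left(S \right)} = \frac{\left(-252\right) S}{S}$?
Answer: $102506$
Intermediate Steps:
$B{\left(S \right)} = -252$
$102254 - B{\left(-246 \right)} = 102254 - -252 = 102254 + 252 = 102506$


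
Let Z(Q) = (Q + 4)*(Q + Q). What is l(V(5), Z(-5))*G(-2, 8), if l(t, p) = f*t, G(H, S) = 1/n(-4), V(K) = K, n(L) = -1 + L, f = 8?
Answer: -8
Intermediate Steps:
Z(Q) = 2*Q*(4 + Q) (Z(Q) = (4 + Q)*(2*Q) = 2*Q*(4 + Q))
G(H, S) = -1/5 (G(H, S) = 1/(-1 - 4) = 1/(-5) = -1/5)
l(t, p) = 8*t
l(V(5), Z(-5))*G(-2, 8) = (8*5)*(-1/5) = 40*(-1/5) = -8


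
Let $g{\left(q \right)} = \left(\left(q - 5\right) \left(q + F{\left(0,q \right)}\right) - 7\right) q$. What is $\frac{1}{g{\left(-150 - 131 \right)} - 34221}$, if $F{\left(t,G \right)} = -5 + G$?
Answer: $- \frac{1}{45599776} \approx -2.193 \cdot 10^{-8}$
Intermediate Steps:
$g{\left(q \right)} = q \left(-7 + \left(-5 + q\right) \left(-5 + 2 q\right)\right)$ ($g{\left(q \right)} = \left(\left(q - 5\right) \left(q + \left(-5 + q\right)\right) - 7\right) q = \left(\left(-5 + q\right) \left(-5 + 2 q\right) - 7\right) q = \left(-7 + \left(-5 + q\right) \left(-5 + 2 q\right)\right) q = q \left(-7 + \left(-5 + q\right) \left(-5 + 2 q\right)\right)$)
$\frac{1}{g{\left(-150 - 131 \right)} - 34221} = \frac{1}{\left(-150 - 131\right) \left(18 - 15 \left(-150 - 131\right) + 2 \left(-150 - 131\right)^{2}\right) - 34221} = \frac{1}{- 281 \left(18 - -4215 + 2 \left(-281\right)^{2}\right) - 34221} = \frac{1}{- 281 \left(18 + 4215 + 2 \cdot 78961\right) - 34221} = \frac{1}{- 281 \left(18 + 4215 + 157922\right) - 34221} = \frac{1}{\left(-281\right) 162155 - 34221} = \frac{1}{-45565555 - 34221} = \frac{1}{-45599776} = - \frac{1}{45599776}$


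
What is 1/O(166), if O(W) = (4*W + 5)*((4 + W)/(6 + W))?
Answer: 86/56865 ≈ 0.0015124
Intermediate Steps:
O(W) = (4 + W)*(5 + 4*W)/(6 + W) (O(W) = (5 + 4*W)*((4 + W)/(6 + W)) = (4 + W)*(5 + 4*W)/(6 + W))
1/O(166) = 1/((20 + 4*166² + 21*166)/(6 + 166)) = 1/((20 + 4*27556 + 3486)/172) = 1/((20 + 110224 + 3486)/172) = 1/((1/172)*113730) = 1/(56865/86) = 86/56865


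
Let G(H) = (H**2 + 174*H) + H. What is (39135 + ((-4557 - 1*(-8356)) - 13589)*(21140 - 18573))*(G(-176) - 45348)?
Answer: 1133446563740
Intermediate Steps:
G(H) = H**2 + 175*H
(39135 + ((-4557 - 1*(-8356)) - 13589)*(21140 - 18573))*(G(-176) - 45348) = (39135 + ((-4557 - 1*(-8356)) - 13589)*(21140 - 18573))*(-176*(175 - 176) - 45348) = (39135 + ((-4557 + 8356) - 13589)*2567)*(-176*(-1) - 45348) = (39135 + (3799 - 13589)*2567)*(176 - 45348) = (39135 - 9790*2567)*(-45172) = (39135 - 25130930)*(-45172) = -25091795*(-45172) = 1133446563740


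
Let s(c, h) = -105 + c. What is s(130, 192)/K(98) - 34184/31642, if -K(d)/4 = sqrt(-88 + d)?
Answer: -17092/15821 - 5*sqrt(10)/8 ≈ -3.0568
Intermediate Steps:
K(d) = -4*sqrt(-88 + d)
s(130, 192)/K(98) - 34184/31642 = (-105 + 130)/((-4*sqrt(-88 + 98))) - 34184/31642 = 25/((-4*sqrt(10))) - 34184*1/31642 = 25*(-sqrt(10)/40) - 17092/15821 = -5*sqrt(10)/8 - 17092/15821 = -17092/15821 - 5*sqrt(10)/8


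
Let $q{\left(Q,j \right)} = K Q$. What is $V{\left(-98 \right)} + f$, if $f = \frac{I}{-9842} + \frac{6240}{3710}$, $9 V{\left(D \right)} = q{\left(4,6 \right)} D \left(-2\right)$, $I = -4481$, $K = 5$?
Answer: $\frac{2054807453}{4694634} \approx 437.69$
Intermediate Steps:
$q{\left(Q,j \right)} = 5 Q$
$V{\left(D \right)} = - \frac{40 D}{9}$ ($V{\left(D \right)} = \frac{5 \cdot 4 D \left(-2\right)}{9} = \frac{20 D \left(-2\right)}{9} = \frac{\left(-40\right) D}{9} = - \frac{40 D}{9}$)
$f = \frac{1114837}{521626}$ ($f = - \frac{4481}{-9842} + \frac{6240}{3710} = \left(-4481\right) \left(- \frac{1}{9842}\right) + 6240 \cdot \frac{1}{3710} = \frac{4481}{9842} + \frac{624}{371} = \frac{1114837}{521626} \approx 2.1372$)
$V{\left(-98 \right)} + f = \left(- \frac{40}{9}\right) \left(-98\right) + \frac{1114837}{521626} = \frac{3920}{9} + \frac{1114837}{521626} = \frac{2054807453}{4694634}$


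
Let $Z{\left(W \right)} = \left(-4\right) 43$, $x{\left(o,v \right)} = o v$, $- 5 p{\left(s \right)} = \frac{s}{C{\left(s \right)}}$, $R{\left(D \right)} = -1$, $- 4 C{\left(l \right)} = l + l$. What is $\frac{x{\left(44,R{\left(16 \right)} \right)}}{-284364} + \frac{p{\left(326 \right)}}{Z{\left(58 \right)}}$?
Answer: $- \frac{66361}{30569130} \approx -0.0021708$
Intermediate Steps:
$C{\left(l \right)} = - \frac{l}{2}$ ($C{\left(l \right)} = - \frac{l + l}{4} = - \frac{2 l}{4} = - \frac{l}{2}$)
$p{\left(s \right)} = \frac{2}{5}$ ($p{\left(s \right)} = - \frac{s \frac{1}{\left(- \frac{1}{2}\right) s}}{5} = - \frac{s \left(- \frac{2}{s}\right)}{5} = \left(- \frac{1}{5}\right) \left(-2\right) = \frac{2}{5}$)
$Z{\left(W \right)} = -172$
$\frac{x{\left(44,R{\left(16 \right)} \right)}}{-284364} + \frac{p{\left(326 \right)}}{Z{\left(58 \right)}} = \frac{44 \left(-1\right)}{-284364} + \frac{2}{5 \left(-172\right)} = \left(-44\right) \left(- \frac{1}{284364}\right) + \frac{2}{5} \left(- \frac{1}{172}\right) = \frac{11}{71091} - \frac{1}{430} = - \frac{66361}{30569130}$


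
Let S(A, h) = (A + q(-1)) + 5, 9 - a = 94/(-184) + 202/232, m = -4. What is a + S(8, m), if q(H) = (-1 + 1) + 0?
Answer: 14434/667 ≈ 21.640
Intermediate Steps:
a = 5763/667 (a = 9 - (94/(-184) + 202/232) = 9 - (94*(-1/184) + 202*(1/232)) = 9 - (-47/92 + 101/116) = 9 - 1*240/667 = 9 - 240/667 = 5763/667 ≈ 8.6402)
q(H) = 0 (q(H) = 0 + 0 = 0)
S(A, h) = 5 + A (S(A, h) = (A + 0) + 5 = A + 5 = 5 + A)
a + S(8, m) = 5763/667 + (5 + 8) = 5763/667 + 13 = 14434/667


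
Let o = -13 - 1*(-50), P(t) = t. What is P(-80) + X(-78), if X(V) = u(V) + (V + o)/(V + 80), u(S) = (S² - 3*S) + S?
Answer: 12279/2 ≈ 6139.5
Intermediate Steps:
o = 37 (o = -13 + 50 = 37)
u(S) = S² - 2*S
X(V) = V*(-2 + V) + (37 + V)/(80 + V) (X(V) = V*(-2 + V) + (V + 37)/(V + 80) = V*(-2 + V) + (37 + V)/(80 + V))
P(-80) + X(-78) = -80 + (37 + (-78)³ - 159*(-78) + 78*(-78)²)/(80 - 78) = -80 + (37 - 474552 + 12402 + 78*6084)/2 = -80 + (37 - 474552 + 12402 + 474552)/2 = -80 + (½)*12439 = -80 + 12439/2 = 12279/2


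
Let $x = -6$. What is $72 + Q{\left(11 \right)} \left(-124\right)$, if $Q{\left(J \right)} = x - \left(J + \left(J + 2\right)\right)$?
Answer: $3792$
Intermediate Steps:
$Q{\left(J \right)} = -8 - 2 J$ ($Q{\left(J \right)} = -6 - \left(J + \left(J + 2\right)\right) = -6 - \left(J + \left(2 + J\right)\right) = -6 - \left(2 + 2 J\right) = -8 - 2 J$)
$72 + Q{\left(11 \right)} \left(-124\right) = 72 + \left(-8 - 22\right) \left(-124\right) = 72 - -3720 = 72 + 3720 = 3792$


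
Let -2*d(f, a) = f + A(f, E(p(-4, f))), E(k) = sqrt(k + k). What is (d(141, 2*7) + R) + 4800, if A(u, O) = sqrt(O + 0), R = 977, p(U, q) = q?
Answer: 11413/2 - 282**(1/4)/2 ≈ 5704.5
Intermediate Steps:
E(k) = sqrt(2)*sqrt(k) (E(k) = sqrt(2*k) = sqrt(2)*sqrt(k))
A(u, O) = sqrt(O)
d(f, a) = -f/2 - 2**(1/4)*f**(1/4)/2 (d(f, a) = -(f + sqrt(sqrt(2)*sqrt(f)))/2 = -(f + 2**(1/4)*f**(1/4))/2 = -f/2 - 2**(1/4)*f**(1/4)/2)
(d(141, 2*7) + R) + 4800 = ((-1/2*141 - 2**(1/4)*141**(1/4)/2) + 977) + 4800 = ((-141/2 - 282**(1/4)/2) + 977) + 4800 = (1813/2 - 282**(1/4)/2) + 4800 = 11413/2 - 282**(1/4)/2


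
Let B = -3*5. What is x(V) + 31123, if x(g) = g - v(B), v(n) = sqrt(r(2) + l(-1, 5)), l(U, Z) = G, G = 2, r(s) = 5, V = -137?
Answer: 30986 - sqrt(7) ≈ 30983.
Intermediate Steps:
B = -15
l(U, Z) = 2
v(n) = sqrt(7) (v(n) = sqrt(5 + 2) = sqrt(7))
x(g) = g - sqrt(7)
x(V) + 31123 = (-137 - sqrt(7)) + 31123 = 30986 - sqrt(7)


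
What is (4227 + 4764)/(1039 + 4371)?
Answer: 8991/5410 ≈ 1.6619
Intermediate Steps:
(4227 + 4764)/(1039 + 4371) = 8991/5410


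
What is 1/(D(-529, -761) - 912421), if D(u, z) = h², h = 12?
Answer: -1/912277 ≈ -1.0962e-6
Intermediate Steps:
D(u, z) = 144 (D(u, z) = 12² = 144)
1/(D(-529, -761) - 912421) = 1/(144 - 912421) = 1/(-912277) = -1/912277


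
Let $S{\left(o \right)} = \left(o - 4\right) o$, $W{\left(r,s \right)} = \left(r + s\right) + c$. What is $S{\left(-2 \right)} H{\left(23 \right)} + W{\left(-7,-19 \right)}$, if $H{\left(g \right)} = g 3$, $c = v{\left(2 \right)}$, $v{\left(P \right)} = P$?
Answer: $804$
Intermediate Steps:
$c = 2$
$W{\left(r,s \right)} = 2 + r + s$ ($W{\left(r,s \right)} = \left(r + s\right) + 2 = 2 + r + s$)
$S{\left(o \right)} = o \left(-4 + o\right)$ ($S{\left(o \right)} = \left(-4 + o\right) o = o \left(-4 + o\right)$)
$H{\left(g \right)} = 3 g$
$S{\left(-2 \right)} H{\left(23 \right)} + W{\left(-7,-19 \right)} = - 2 \left(-4 - 2\right) 3 \cdot 23 - 24 = \left(-2\right) \left(-6\right) 69 - 24 = 12 \cdot 69 - 24 = 828 - 24 = 804$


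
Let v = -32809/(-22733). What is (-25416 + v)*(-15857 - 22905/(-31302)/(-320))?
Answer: 2039247470956277507/5060183936 ≈ 4.0300e+8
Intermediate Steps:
v = 32809/22733 (v = -32809*(-1/22733) = 32809/22733 ≈ 1.4432)
(-25416 + v)*(-15857 - 22905/(-31302)/(-320)) = (-25416 + 32809/22733)*(-15857 - 22905/(-31302)/(-320)) = -577749119*(-15857 - 22905*(-1/31302)*(-1/320))/22733 = -577749119*(-15857 + (2545/3478)*(-1/320))/22733 = -577749119*(-15857 - 509/222592)/22733 = -577749119/22733*(-3529641853/222592) = 2039247470956277507/5060183936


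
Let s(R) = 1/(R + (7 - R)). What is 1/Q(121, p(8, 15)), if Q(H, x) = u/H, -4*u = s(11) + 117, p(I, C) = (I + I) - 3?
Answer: -847/205 ≈ -4.1317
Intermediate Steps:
s(R) = 1/7
p(I, C) = -3 + 2*I (p(I, C) = 2*I - 3 = -3 + 2*I)
u = -205/7 (u = -(1/7 + 117)/4 = -1/4*820/7 = -205/7 ≈ -29.286)
Q(H, x) = -205/(7*H)
1/Q(121, p(8, 15)) = 1/(-205/7/121) = 1/(-205/7*1/121) = 1/(-205/847) = -847/205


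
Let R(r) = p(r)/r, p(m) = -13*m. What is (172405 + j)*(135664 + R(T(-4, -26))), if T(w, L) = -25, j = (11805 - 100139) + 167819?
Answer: 34169130390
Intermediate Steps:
j = 79485 (j = -88334 + 167819 = 79485)
R(r) = -13 (R(r) = (-13*r)/r = -13)
(172405 + j)*(135664 + R(T(-4, -26))) = (172405 + 79485)*(135664 - 13) = 251890*135651 = 34169130390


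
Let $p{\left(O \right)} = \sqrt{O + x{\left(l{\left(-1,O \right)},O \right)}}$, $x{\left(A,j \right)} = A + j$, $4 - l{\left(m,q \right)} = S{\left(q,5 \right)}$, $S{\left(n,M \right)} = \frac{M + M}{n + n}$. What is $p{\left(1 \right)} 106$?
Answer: $106$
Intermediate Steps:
$S{\left(n,M \right)} = \frac{M}{n}$ ($S{\left(n,M \right)} = \frac{2 M}{2 n} = 2 M \frac{1}{2 n} = \frac{M}{n}$)
$l{\left(m,q \right)} = 4 - \frac{5}{q}$
$p{\left(O \right)} = \sqrt{4 - \frac{5}{O} + 2 O}$ ($p{\left(O \right)} = \sqrt{O + \left(\left(4 - \frac{5}{O}\right) + O\right)} = \sqrt{O + \left(4 + O - \frac{5}{O}\right)} = \sqrt{4 - \frac{5}{O} + 2 O}$)
$p{\left(1 \right)} 106 = \sqrt{4 - \frac{5}{1} + 2 \cdot 1} \cdot 106 = \sqrt{4 - 5 + 2} \cdot 106 = \sqrt{1} \cdot 106 = 1 \cdot 106 = 106$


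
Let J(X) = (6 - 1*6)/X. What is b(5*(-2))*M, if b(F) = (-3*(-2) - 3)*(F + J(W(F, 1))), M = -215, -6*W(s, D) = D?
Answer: 6450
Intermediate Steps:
W(s, D) = -D/6
J(X) = 0 (J(X) = (6 - 6)/X = 0/X = 0)
b(F) = 3*F (b(F) = (-3*(-2) - 3)*(F + 0) = (6 - 3)*F = 3*F)
b(5*(-2))*M = (3*(5*(-2)))*(-215) = (3*(-10))*(-215) = -30*(-215) = 6450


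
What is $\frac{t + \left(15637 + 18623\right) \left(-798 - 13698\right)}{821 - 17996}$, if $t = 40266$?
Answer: $\frac{165530898}{5725} \approx 28914.0$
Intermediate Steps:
$\frac{t + \left(15637 + 18623\right) \left(-798 - 13698\right)}{821 - 17996} = \frac{40266 + \left(15637 + 18623\right) \left(-798 - 13698\right)}{821 - 17996} = \frac{40266 + 34260 \left(-14496\right)}{-17175} = \left(40266 - 496632960\right) \left(- \frac{1}{17175}\right) = \left(-496592694\right) \left(- \frac{1}{17175}\right) = \frac{165530898}{5725}$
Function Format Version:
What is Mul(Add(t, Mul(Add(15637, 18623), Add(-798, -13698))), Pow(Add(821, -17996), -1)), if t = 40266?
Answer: Rational(165530898, 5725) ≈ 28914.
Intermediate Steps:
Mul(Add(t, Mul(Add(15637, 18623), Add(-798, -13698))), Pow(Add(821, -17996), -1)) = Mul(Add(40266, Mul(Add(15637, 18623), Add(-798, -13698))), Pow(Add(821, -17996), -1)) = Mul(Add(40266, Mul(34260, -14496)), Pow(-17175, -1)) = Mul(Add(40266, -496632960), Rational(-1, 17175)) = Mul(-496592694, Rational(-1, 17175)) = Rational(165530898, 5725)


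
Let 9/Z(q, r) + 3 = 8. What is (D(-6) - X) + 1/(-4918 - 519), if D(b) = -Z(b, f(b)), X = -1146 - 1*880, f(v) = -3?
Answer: 55027872/27185 ≈ 2024.2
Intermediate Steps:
Z(q, r) = 9/5 (Z(q, r) = 9/(-3 + 8) = 9/5)
X = -2026 (X = -1146 - 880 = -2026)
D(b) = -9/5 (D(b) = -1*9/5 = -9/5)
(D(-6) - X) + 1/(-4918 - 519) = (-9/5 - 1*(-2026)) + 1/(-4918 - 519) = (-9/5 + 2026) + 1/(-5437) = 10121/5 - 1/5437 = 55027872/27185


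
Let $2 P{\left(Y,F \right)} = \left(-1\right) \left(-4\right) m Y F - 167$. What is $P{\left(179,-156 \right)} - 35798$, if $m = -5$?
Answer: $\frac{486717}{2} \approx 2.4336 \cdot 10^{5}$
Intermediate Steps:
$P{\left(Y,F \right)} = - \frac{167}{2} - 10 F Y$ ($P{\left(Y,F \right)} = \frac{\left(-1\right) \left(-4\right) \left(-5\right) Y F - 167}{2} = \frac{4 \left(-5\right) Y F - 167}{2} = \frac{- 20 Y F - 167}{2} = \frac{- 20 F Y - 167}{2} = \frac{-167 - 20 F Y}{2} = - \frac{167}{2} - 10 F Y$)
$P{\left(179,-156 \right)} - 35798 = \left(- \frac{167}{2} - \left(-1560\right) 179\right) - 35798 = \left(- \frac{167}{2} + 279240\right) - 35798 = \frac{558313}{2} - 35798 = \frac{486717}{2}$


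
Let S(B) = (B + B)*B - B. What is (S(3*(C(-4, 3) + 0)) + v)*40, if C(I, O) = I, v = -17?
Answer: 11320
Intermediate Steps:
S(B) = -B + 2*B² (S(B) = (2*B)*B - B = 2*B² - B = -B + 2*B²)
(S(3*(C(-4, 3) + 0)) + v)*40 = ((3*(-4 + 0))*(-1 + 2*(3*(-4 + 0))) - 17)*40 = ((3*(-4))*(-1 + 2*(3*(-4))) - 17)*40 = (-12*(-1 + 2*(-12)) - 17)*40 = (-12*(-1 - 24) - 17)*40 = (-12*(-25) - 17)*40 = (300 - 17)*40 = 283*40 = 11320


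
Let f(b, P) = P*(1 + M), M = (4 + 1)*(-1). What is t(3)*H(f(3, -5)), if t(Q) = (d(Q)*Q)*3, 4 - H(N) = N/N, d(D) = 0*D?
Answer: 0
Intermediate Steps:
M = -5 (M = 5*(-1) = -5)
d(D) = 0
f(b, P) = -4*P (f(b, P) = P*(1 - 5) = P*(-4) = -4*P)
H(N) = 3 (H(N) = 4 - N/N = 4 - 1*1 = 4 - 1 = 3)
t(Q) = 0 (t(Q) = (0*Q)*3 = 0*3 = 0)
t(3)*H(f(3, -5)) = 0*3 = 0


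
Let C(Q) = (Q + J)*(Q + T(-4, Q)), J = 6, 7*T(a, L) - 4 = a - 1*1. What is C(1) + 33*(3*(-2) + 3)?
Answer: -93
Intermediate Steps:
T(a, L) = 3/7 + a/7 (T(a, L) = 4/7 + (a - 1*1)/7 = 4/7 + (a - 1)/7 = 4/7 + (-1 + a)/7 = 4/7 + (-⅐ + a/7) = 3/7 + a/7)
C(Q) = (6 + Q)*(-⅐ + Q) (C(Q) = (Q + 6)*(Q + (3/7 + (⅐)*(-4))) = (6 + Q)*(Q + (3/7 - 4/7)) = (6 + Q)*(Q - ⅐) = (6 + Q)*(-⅐ + Q))
C(1) + 33*(3*(-2) + 3) = (-6/7 + 1² + (41/7)*1) + 33*(3*(-2) + 3) = (-6/7 + 1 + 41/7) + 33*(-6 + 3) = 6 + 33*(-3) = 6 - 99 = -93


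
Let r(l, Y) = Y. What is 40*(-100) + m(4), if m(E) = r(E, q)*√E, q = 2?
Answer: -3996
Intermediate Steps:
m(E) = 2*√E
40*(-100) + m(4) = 40*(-100) + 2*√4 = -4000 + 2*2 = -4000 + 4 = -3996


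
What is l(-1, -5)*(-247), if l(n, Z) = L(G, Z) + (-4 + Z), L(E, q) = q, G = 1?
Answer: 3458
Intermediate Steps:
l(n, Z) = -4 + 2*Z (l(n, Z) = Z + (-4 + Z) = -4 + 2*Z)
l(-1, -5)*(-247) = (-4 + 2*(-5))*(-247) = (-4 - 10)*(-247) = -14*(-247) = 3458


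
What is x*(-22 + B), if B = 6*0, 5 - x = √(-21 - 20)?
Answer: -110 + 22*I*√41 ≈ -110.0 + 140.87*I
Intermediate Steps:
x = 5 - I*√41 (x = 5 - √(-21 - 20) = 5 - √(-41) = 5 - I*√41 ≈ 5.0 - 6.4031*I)
B = 0
x*(-22 + B) = (5 - I*√41)*(-22 + 0) = (5 - I*√41)*(-22) = -110 + 22*I*√41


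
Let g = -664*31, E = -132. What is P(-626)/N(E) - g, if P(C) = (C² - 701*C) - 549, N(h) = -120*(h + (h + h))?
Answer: 978981833/47520 ≈ 20601.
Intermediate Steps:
N(h) = -360*h (N(h) = -120*(h + 2*h) = -360*h)
g = -20584
P(C) = -549 + C² - 701*C
P(-626)/N(E) - g = (-549 + (-626)² - 701*(-626))/((-360*(-132))) - 1*(-20584) = (-549 + 391876 + 438826)/47520 + 20584 = 830153*(1/47520) + 20584 = 830153/47520 + 20584 = 978981833/47520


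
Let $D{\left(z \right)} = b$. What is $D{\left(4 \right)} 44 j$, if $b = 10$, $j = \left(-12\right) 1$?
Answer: $-5280$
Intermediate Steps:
$j = -12$
$D{\left(z \right)} = 10$
$D{\left(4 \right)} 44 j = 10 \cdot 44 \left(-12\right) = 440 \left(-12\right) = -5280$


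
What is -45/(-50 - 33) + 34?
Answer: 2867/83 ≈ 34.542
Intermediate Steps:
-45/(-50 - 33) + 34 = -45/(-83) + 34 = -1/83*(-45) + 34 = 45/83 + 34 = 2867/83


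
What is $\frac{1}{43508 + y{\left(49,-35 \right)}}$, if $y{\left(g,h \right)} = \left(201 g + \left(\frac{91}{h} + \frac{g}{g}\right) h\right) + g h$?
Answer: $\frac{1}{51698} \approx 1.9343 \cdot 10^{-5}$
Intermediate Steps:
$y{\left(g,h \right)} = 201 g + g h + h \left(1 + \frac{91}{h}\right)$ ($y{\left(g,h \right)} = \left(201 g + \left(\frac{91}{h} + 1\right) h\right) + g h = \left(201 g + \left(1 + \frac{91}{h}\right) h\right) + g h = \left(201 g + h \left(1 + \frac{91}{h}\right)\right) + g h = 201 g + g h + h \left(1 + \frac{91}{h}\right)$)
$\frac{1}{43508 + y{\left(49,-35 \right)}} = \frac{1}{43508 + \left(91 - 35 + 201 \cdot 49 + 49 \left(-35\right)\right)} = \frac{1}{43508 + \left(91 - 35 + 9849 - 1715\right)} = \frac{1}{43508 + 8190} = \frac{1}{51698}$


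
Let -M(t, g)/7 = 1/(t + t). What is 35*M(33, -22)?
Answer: -245/66 ≈ -3.7121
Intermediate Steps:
M(t, g) = -7/(2*t) (M(t, g) = -7/(t + t) = -7*1/(2*t) = -7/(2*t))
35*M(33, -22) = 35*(-7/2/33) = 35*(-7/2*1/33) = 35*(-7/66) = -245/66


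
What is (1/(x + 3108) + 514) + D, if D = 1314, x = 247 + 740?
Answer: 7485661/4095 ≈ 1828.0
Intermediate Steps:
x = 987
(1/(x + 3108) + 514) + D = (1/(987 + 3108) + 514) + 1314 = (1/4095 + 514) + 1314 = 2104831/4095 + 1314 = 7485661/4095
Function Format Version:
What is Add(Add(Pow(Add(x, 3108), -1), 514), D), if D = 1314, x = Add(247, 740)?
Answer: Rational(7485661, 4095) ≈ 1828.0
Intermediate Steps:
x = 987
Add(Add(Pow(Add(x, 3108), -1), 514), D) = Add(Add(Pow(Add(987, 3108), -1), 514), 1314) = Add(Add(Pow(4095, -1), 514), 1314) = Add(Add(Rational(1, 4095), 514), 1314) = Add(Rational(2104831, 4095), 1314) = Rational(7485661, 4095)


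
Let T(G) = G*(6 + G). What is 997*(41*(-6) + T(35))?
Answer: 1185433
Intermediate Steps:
997*(41*(-6) + T(35)) = 997*(41*(-6) + 35*(6 + 35)) = 997*(-246 + 35*41) = 997*(-246 + 1435) = 997*1189 = 1185433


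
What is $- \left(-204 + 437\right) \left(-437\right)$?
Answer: $101821$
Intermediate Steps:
$- \left(-204 + 437\right) \left(-437\right) = - 233 \left(-437\right) = \left(-1\right) \left(-101821\right) = 101821$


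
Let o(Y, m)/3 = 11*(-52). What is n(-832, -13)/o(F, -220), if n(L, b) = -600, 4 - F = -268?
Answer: 50/143 ≈ 0.34965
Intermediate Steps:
F = 272 (F = 4 - 1*(-268) = 4 + 268 = 272)
o(Y, m) = -1716 (o(Y, m) = 3*(11*(-52)) = 3*(-572) = -1716)
n(-832, -13)/o(F, -220) = -600/(-1716) = -600*(-1/1716) = 50/143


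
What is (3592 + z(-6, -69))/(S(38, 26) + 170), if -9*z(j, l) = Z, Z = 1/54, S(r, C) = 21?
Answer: 1745711/92826 ≈ 18.806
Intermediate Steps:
Z = 1/54 ≈ 0.018519
z(j, l) = -1/486 (z(j, l) = -1/9*1/54 = -1/486)
(3592 + z(-6, -69))/(S(38, 26) + 170) = (3592 - 1/486)/(21 + 170) = (1745711/486)/191 = (1745711/486)*(1/191) = 1745711/92826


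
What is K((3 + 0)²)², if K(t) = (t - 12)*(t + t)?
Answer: 2916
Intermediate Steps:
K(t) = 2*t*(-12 + t) (K(t) = (-12 + t)*(2*t) = 2*t*(-12 + t))
K((3 + 0)²)² = (2*(3 + 0)²*(-12 + (3 + 0)²))² = (2*3²*(-12 + 3²))² = (2*9*(-12 + 9))² = (2*9*(-3))² = (-54)² = 2916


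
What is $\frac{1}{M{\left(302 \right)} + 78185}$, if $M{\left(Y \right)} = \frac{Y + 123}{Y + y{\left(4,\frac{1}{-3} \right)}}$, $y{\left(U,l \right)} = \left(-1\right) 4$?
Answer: $\frac{298}{23299555} \approx 1.279 \cdot 10^{-5}$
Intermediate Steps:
$y{\left(U,l \right)} = -4$
$M{\left(Y \right)} = \frac{123 + Y}{-4 + Y}$ ($M{\left(Y \right)} = \frac{Y + 123}{Y - 4} = \frac{123 + Y}{-4 + Y}$)
$\frac{1}{M{\left(302 \right)} + 78185} = \frac{1}{\frac{123 + 302}{-4 + 302} + 78185} = \frac{1}{\frac{1}{298} \cdot 425 + 78185} = \frac{1}{\frac{425}{298} + 78185} = \frac{1}{\frac{23299555}{298}} = \frac{298}{23299555}$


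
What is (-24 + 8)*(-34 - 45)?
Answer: 1264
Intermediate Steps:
(-24 + 8)*(-34 - 45) = -16*(-79) = 1264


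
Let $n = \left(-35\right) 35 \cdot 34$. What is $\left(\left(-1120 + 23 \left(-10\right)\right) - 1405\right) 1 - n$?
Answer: $38895$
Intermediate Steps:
$n = -41650$ ($n = \left(-1225\right) 34 = -41650$)
$\left(\left(-1120 + 23 \left(-10\right)\right) - 1405\right) 1 - n = \left(\left(-1120 + 23 \left(-10\right)\right) - 1405\right) 1 - -41650 = \left(\left(-1120 - 230\right) - 1405\right) 1 + 41650 = \left(-1350 - 1405\right) 1 + 41650 = \left(-2755\right) 1 + 41650 = -2755 + 41650 = 38895$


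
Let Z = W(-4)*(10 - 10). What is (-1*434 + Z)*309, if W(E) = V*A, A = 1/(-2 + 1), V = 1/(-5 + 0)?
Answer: -134106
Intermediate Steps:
V = -1/5 (V = 1/(-5) = -1/5 ≈ -0.20000)
A = -1 (A = 1/(-1) = -1)
W(E) = 1/5 (W(E) = -1/5*(-1) = 1/5)
Z = 0 (Z = (10 - 10)/5 = (1/5)*0 = 0)
(-1*434 + Z)*309 = (-1*434 + 0)*309 = (-434 + 0)*309 = -434*309 = -134106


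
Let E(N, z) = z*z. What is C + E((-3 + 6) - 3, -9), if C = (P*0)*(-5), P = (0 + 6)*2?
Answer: 81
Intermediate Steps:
P = 12 (P = 6*2 = 12)
E(N, z) = z²
C = 0 (C = (12*0)*(-5) = 0*(-5) = 0)
C + E((-3 + 6) - 3, -9) = 0 + (-9)² = 0 + 81 = 81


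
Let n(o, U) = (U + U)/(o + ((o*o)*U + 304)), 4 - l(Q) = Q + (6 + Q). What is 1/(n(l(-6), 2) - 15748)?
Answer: -257/4047234 ≈ -6.3500e-5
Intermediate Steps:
l(Q) = -2 - 2*Q (l(Q) = 4 - (Q + (6 + Q)) = 4 - (6 + 2*Q) = 4 + (-6 - 2*Q) = -2 - 2*Q)
n(o, U) = 2*U/(304 + o + U*o**2) (n(o, U) = (2*U)/(o + (o**2*U + 304)) = (2*U)/(o + (U*o**2 + 304)) = (2*U)/(o + (304 + U*o**2)) = (2*U)/(304 + o + U*o**2) = 2*U/(304 + o + U*o**2))
1/(n(l(-6), 2) - 15748) = 1/(2*2/(304 + (-2 - 2*(-6)) + 2*(-2 - 2*(-6))**2) - 15748) = 1/(2*2/(304 + (-2 + 12) + 2*(-2 + 12)**2) - 15748) = 1/(2*2/(304 + 10 + 2*10**2) - 15748) = 1/(2*2/(304 + 10 + 2*100) - 15748) = 1/(2*2/(304 + 10 + 200) - 15748) = 1/(2*2/514 - 15748) = 1/(2*2*(1/514) - 15748) = 1/(2/257 - 15748) = 1/(-4047234/257) = -257/4047234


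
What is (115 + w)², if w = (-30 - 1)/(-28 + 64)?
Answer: 16883881/1296 ≈ 13028.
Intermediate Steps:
w = -31/36 ≈ -0.86111
(115 + w)² = (115 - 31/36)² = (4109/36)² = 16883881/1296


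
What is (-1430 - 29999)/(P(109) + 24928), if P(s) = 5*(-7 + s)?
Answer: -31429/25438 ≈ -1.2355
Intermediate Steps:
P(s) = -35 + 5*s
(-1430 - 29999)/(P(109) + 24928) = (-1430 - 29999)/((-35 + 5*109) + 24928) = -31429/((-35 + 545) + 24928) = -31429/(510 + 24928) = -31429/25438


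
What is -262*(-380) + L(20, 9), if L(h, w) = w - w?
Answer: 99560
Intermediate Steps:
L(h, w) = 0
-262*(-380) + L(20, 9) = -262*(-380) + 0 = 99560 + 0 = 99560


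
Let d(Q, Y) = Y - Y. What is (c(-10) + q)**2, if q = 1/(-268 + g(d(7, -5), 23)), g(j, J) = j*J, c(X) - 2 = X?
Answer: 4601025/71824 ≈ 64.060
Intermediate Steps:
c(X) = 2 + X
d(Q, Y) = 0
g(j, J) = J*j
q = -1/268 (q = 1/(-268 + 23*0) = 1/(-268 + 0) = 1/(-268) = -1/268 ≈ -0.0037313)
(c(-10) + q)**2 = ((2 - 10) - 1/268)**2 = (-8 - 1/268)**2 = (-2145/268)**2 = 4601025/71824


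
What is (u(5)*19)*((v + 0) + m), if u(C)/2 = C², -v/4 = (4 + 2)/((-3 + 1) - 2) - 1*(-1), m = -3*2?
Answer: -3800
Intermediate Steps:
m = -6
v = 2 (v = -4*((4 + 2)/((-3 + 1) - 2) - 1*(-1)) = -4*(6/(-2 - 2) + 1) = -4*(6/(-4) + 1) = -4*(6*(-¼) + 1) = -4*(-3/2 + 1) = -4*(-½) = 2)
u(C) = 2*C²
(u(5)*19)*((v + 0) + m) = ((2*5²)*19)*((2 + 0) - 6) = ((2*25)*19)*(2 - 6) = (50*19)*(-4) = 950*(-4) = -3800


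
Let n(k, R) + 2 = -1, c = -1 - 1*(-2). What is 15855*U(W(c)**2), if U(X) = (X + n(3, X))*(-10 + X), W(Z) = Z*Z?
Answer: 285390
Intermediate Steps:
c = 1 (c = -1 + 2 = 1)
n(k, R) = -3 (n(k, R) = -2 - 1 = -3)
W(Z) = Z**2
U(X) = (-10 + X)*(-3 + X) (U(X) = (X - 3)*(-10 + X) = (-3 + X)*(-10 + X) = (-10 + X)*(-3 + X))
15855*U(W(c)**2) = 15855*(30 + ((1**2)**2)**2 - 13*(1**2)**2) = 15855*(30 + (1**2)**2 - 13*1**2) = 15855*(30 + 1**2 - 13*1) = 15855*(30 + 1 - 13) = 15855*18 = 285390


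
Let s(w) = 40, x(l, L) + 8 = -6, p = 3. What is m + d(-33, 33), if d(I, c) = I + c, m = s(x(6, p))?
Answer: 40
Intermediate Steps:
x(l, L) = -14 (x(l, L) = -8 - 6 = -14)
m = 40
m + d(-33, 33) = 40 + (-33 + 33) = 40 + 0 = 40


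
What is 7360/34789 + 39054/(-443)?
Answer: -1355389126/15411527 ≈ -87.946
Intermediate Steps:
7360/34789 + 39054/(-443) = 7360*(1/34789) + 39054*(-1/443) = 7360/34789 - 39054/443 = -1355389126/15411527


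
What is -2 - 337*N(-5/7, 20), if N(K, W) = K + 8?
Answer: -17201/7 ≈ -2457.3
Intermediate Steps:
N(K, W) = 8 + K
-2 - 337*N(-5/7, 20) = -2 - 337*(8 - 5/7) = -2 - 337*51/7 = -2 - 17187/7 = -17201/7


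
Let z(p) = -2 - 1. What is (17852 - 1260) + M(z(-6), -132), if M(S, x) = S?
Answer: 16589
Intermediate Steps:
z(p) = -3
(17852 - 1260) + M(z(-6), -132) = (17852 - 1260) - 3 = 16592 - 3 = 16589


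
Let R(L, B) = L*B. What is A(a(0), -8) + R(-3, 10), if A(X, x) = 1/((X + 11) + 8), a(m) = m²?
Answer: -569/19 ≈ -29.947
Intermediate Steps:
A(X, x) = 1/(19 + X) (A(X, x) = 1/((11 + X) + 8) = 1/(19 + X))
R(L, B) = B*L
A(a(0), -8) + R(-3, 10) = 1/(19 + 0²) + 10*(-3) = 1/(19 + 0) - 30 = 1/19 - 30 = -569/19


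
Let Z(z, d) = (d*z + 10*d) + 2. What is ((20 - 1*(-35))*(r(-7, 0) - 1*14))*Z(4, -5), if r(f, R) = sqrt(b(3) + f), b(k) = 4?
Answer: 52360 - 3740*I*sqrt(3) ≈ 52360.0 - 6477.9*I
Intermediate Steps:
r(f, R) = sqrt(4 + f)
Z(z, d) = 2 + 10*d + d*z (Z(z, d) = (10*d + d*z) + 2 = 2 + 10*d + d*z)
((20 - 1*(-35))*(r(-7, 0) - 1*14))*Z(4, -5) = ((20 - 1*(-35))*(sqrt(4 - 7) - 1*14))*(2 + 10*(-5) - 5*4) = ((20 + 35)*(sqrt(-3) - 14))*(2 - 50 - 20) = (55*(I*sqrt(3) - 14))*(-68) = (55*(-14 + I*sqrt(3)))*(-68) = (-770 + 55*I*sqrt(3))*(-68) = 52360 - 3740*I*sqrt(3)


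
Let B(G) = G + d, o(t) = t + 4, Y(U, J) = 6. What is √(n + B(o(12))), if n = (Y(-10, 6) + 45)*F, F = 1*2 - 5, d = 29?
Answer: 6*I*√3 ≈ 10.392*I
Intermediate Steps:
o(t) = 4 + t
F = -3 (F = 2 - 5 = -3)
B(G) = 29 + G (B(G) = G + 29 = 29 + G)
n = -153 (n = (6 + 45)*(-3) = 51*(-3) = -153)
√(n + B(o(12))) = √(-153 + (29 + (4 + 12))) = √(-153 + (29 + 16)) = √(-153 + 45) = √(-108) = 6*I*√3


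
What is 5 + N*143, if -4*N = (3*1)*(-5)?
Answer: 2165/4 ≈ 541.25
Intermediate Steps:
N = 15/4 (N = -3*1*(-5)/4 = -3*(-5)/4 = -¼*(-15) = 15/4 ≈ 3.7500)
5 + N*143 = 5 + (15/4)*143 = 5 + 2145/4 = 2165/4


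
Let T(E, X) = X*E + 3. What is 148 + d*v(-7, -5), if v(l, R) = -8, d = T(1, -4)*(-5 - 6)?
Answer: 60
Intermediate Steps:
T(E, X) = 3 + E*X (T(E, X) = E*X + 3 = 3 + E*X)
d = 11 (d = (3 + 1*(-4))*(-5 - 6) = (3 - 4)*(-11) = -1*(-11) = 11)
148 + d*v(-7, -5) = 148 + 11*(-8) = 148 - 88 = 60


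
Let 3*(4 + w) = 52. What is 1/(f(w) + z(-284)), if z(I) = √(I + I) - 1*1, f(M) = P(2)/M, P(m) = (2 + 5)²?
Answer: 4280/920249 - 3200*I*√142/920249 ≈ 0.0046509 - 0.041437*I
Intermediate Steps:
P(m) = 49 (P(m) = 7² = 49)
w = 40/3 (w = -4 + (⅓)*52 = -4 + 52/3 = 40/3 ≈ 13.333)
f(M) = 49/M
z(I) = -1 + √2*√I (z(I) = √(2*I) - 1 = √2*√I - 1 = -1 + √2*√I)
1/(f(w) + z(-284)) = 1/(49/(40/3) + (-1 + √2*√(-284))) = 1/(49*(3/40) + (-1 + √2*(2*I*√71))) = 1/(147/40 + (-1 + 2*I*√142)) = 1/(107/40 + 2*I*√142)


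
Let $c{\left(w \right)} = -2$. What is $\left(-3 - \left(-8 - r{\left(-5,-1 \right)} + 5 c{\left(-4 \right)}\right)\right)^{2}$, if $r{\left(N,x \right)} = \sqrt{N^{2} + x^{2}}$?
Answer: $\left(15 + \sqrt{26}\right)^{2} \approx 403.97$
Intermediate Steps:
$\left(-3 - \left(-8 - r{\left(-5,-1 \right)} + 5 c{\left(-4 \right)}\right)\right)^{2} = \left(-3 + \left(\left(-5\right) \left(-2\right) + \left(\left(\sqrt{\left(-5\right)^{2} + \left(-1\right)^{2}} + 5\right) + 3\right)\right)\right)^{2} = \left(-3 + \left(10 + \left(\left(\sqrt{25 + 1} + 5\right) + 3\right)\right)\right)^{2} = \left(-3 + \left(10 + \left(\left(\sqrt{26} + 5\right) + 3\right)\right)\right)^{2} = \left(-3 + \left(10 + \left(\left(5 + \sqrt{26}\right) + 3\right)\right)\right)^{2} = \left(-3 + \left(10 + \left(8 + \sqrt{26}\right)\right)\right)^{2} = \left(-3 + \left(18 + \sqrt{26}\right)\right)^{2} = \left(15 + \sqrt{26}\right)^{2}$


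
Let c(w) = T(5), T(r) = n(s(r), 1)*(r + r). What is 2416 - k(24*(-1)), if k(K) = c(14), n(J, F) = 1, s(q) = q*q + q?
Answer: 2406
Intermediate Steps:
s(q) = q + q² (s(q) = q² + q = q + q²)
T(r) = 2*r (T(r) = 1*(r + r) = 1*(2*r) = 2*r)
c(w) = 10 (c(w) = 2*5 = 10)
k(K) = 10
2416 - k(24*(-1)) = 2416 - 1*10 = 2416 - 10 = 2406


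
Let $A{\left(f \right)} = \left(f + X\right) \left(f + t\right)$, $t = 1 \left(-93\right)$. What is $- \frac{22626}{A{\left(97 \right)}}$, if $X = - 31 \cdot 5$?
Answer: $\frac{11313}{116} \approx 97.526$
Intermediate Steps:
$t = -93$
$X = -155$ ($X = \left(-1\right) 155 = -155$)
$A{\left(f \right)} = \left(-155 + f\right) \left(-93 + f\right)$ ($A{\left(f \right)} = \left(f - 155\right) \left(f - 93\right) = \left(-155 + f\right) \left(-93 + f\right)$)
$- \frac{22626}{A{\left(97 \right)}} = - \frac{22626}{14415 + 97^{2} - 24056} = - \frac{22626}{14415 + 9409 - 24056} = - \frac{22626}{-232} = \left(-22626\right) \left(- \frac{1}{232}\right) = \frac{11313}{116}$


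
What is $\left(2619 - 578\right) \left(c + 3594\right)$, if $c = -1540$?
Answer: $4192214$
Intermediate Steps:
$\left(2619 - 578\right) \left(c + 3594\right) = \left(2619 - 578\right) \left(-1540 + 3594\right) = 2041 \cdot 2054 = 4192214$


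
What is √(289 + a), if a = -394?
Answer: I*√105 ≈ 10.247*I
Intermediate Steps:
√(289 + a) = √(289 - 394) = √(-105) = I*√105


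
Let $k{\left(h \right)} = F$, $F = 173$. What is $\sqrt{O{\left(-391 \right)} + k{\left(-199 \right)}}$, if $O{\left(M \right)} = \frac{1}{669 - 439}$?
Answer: $\frac{\sqrt{9151930}}{230} \approx 13.153$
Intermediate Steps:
$O{\left(M \right)} = \frac{1}{230}$
$k{\left(h \right)} = 173$
$\sqrt{O{\left(-391 \right)} + k{\left(-199 \right)}} = \sqrt{\frac{1}{230} + 173} = \sqrt{\frac{39791}{230}} = \frac{\sqrt{9151930}}{230}$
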